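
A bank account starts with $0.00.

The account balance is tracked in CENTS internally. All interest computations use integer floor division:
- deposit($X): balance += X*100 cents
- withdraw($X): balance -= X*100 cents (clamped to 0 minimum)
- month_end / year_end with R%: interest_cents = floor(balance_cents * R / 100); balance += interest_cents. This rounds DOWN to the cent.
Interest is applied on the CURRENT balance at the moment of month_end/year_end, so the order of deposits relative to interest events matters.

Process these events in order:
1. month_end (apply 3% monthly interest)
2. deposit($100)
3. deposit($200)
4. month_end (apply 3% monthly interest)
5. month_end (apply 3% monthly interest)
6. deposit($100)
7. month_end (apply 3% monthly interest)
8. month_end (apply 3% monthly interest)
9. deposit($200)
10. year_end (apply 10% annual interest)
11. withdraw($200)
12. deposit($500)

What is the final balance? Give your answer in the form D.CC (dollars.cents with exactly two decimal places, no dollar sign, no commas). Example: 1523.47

Answer: 1008.10

Derivation:
After 1 (month_end (apply 3% monthly interest)): balance=$0.00 total_interest=$0.00
After 2 (deposit($100)): balance=$100.00 total_interest=$0.00
After 3 (deposit($200)): balance=$300.00 total_interest=$0.00
After 4 (month_end (apply 3% monthly interest)): balance=$309.00 total_interest=$9.00
After 5 (month_end (apply 3% monthly interest)): balance=$318.27 total_interest=$18.27
After 6 (deposit($100)): balance=$418.27 total_interest=$18.27
After 7 (month_end (apply 3% monthly interest)): balance=$430.81 total_interest=$30.81
After 8 (month_end (apply 3% monthly interest)): balance=$443.73 total_interest=$43.73
After 9 (deposit($200)): balance=$643.73 total_interest=$43.73
After 10 (year_end (apply 10% annual interest)): balance=$708.10 total_interest=$108.10
After 11 (withdraw($200)): balance=$508.10 total_interest=$108.10
After 12 (deposit($500)): balance=$1008.10 total_interest=$108.10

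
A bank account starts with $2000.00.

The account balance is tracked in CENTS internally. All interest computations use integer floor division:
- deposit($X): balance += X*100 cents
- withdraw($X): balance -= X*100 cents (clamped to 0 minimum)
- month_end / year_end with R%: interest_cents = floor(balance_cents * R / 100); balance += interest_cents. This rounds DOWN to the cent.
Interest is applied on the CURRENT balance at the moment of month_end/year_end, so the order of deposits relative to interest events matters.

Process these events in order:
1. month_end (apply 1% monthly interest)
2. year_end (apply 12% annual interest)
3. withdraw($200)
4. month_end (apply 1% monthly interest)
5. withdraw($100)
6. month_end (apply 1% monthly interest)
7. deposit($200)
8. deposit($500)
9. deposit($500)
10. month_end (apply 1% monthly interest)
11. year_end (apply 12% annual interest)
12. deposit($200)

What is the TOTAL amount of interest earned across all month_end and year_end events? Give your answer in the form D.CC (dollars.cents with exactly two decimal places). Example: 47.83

Answer: 723.05

Derivation:
After 1 (month_end (apply 1% monthly interest)): balance=$2020.00 total_interest=$20.00
After 2 (year_end (apply 12% annual interest)): balance=$2262.40 total_interest=$262.40
After 3 (withdraw($200)): balance=$2062.40 total_interest=$262.40
After 4 (month_end (apply 1% monthly interest)): balance=$2083.02 total_interest=$283.02
After 5 (withdraw($100)): balance=$1983.02 total_interest=$283.02
After 6 (month_end (apply 1% monthly interest)): balance=$2002.85 total_interest=$302.85
After 7 (deposit($200)): balance=$2202.85 total_interest=$302.85
After 8 (deposit($500)): balance=$2702.85 total_interest=$302.85
After 9 (deposit($500)): balance=$3202.85 total_interest=$302.85
After 10 (month_end (apply 1% monthly interest)): balance=$3234.87 total_interest=$334.87
After 11 (year_end (apply 12% annual interest)): balance=$3623.05 total_interest=$723.05
After 12 (deposit($200)): balance=$3823.05 total_interest=$723.05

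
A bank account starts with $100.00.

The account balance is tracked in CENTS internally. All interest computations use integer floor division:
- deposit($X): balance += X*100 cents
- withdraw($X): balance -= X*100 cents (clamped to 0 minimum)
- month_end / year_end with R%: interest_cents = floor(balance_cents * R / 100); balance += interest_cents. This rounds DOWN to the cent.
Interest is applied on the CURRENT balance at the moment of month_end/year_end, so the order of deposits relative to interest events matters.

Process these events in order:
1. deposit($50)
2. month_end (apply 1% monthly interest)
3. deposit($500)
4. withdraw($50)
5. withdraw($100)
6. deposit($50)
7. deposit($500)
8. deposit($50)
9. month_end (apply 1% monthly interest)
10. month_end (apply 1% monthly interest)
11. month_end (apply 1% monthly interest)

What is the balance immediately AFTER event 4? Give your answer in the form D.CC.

Answer: 601.50

Derivation:
After 1 (deposit($50)): balance=$150.00 total_interest=$0.00
After 2 (month_end (apply 1% monthly interest)): balance=$151.50 total_interest=$1.50
After 3 (deposit($500)): balance=$651.50 total_interest=$1.50
After 4 (withdraw($50)): balance=$601.50 total_interest=$1.50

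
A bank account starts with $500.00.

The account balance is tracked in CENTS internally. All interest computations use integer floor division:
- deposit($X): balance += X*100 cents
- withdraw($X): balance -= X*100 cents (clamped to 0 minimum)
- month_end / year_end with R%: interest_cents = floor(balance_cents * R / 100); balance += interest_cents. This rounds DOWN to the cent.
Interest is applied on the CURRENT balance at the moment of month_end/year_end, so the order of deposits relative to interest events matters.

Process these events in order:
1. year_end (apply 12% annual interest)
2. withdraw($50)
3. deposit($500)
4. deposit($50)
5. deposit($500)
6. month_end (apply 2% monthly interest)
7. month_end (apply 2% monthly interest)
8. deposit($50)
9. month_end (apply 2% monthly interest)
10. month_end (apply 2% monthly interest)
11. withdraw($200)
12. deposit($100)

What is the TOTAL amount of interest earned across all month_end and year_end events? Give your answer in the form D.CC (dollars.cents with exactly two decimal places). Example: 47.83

Answer: 190.60

Derivation:
After 1 (year_end (apply 12% annual interest)): balance=$560.00 total_interest=$60.00
After 2 (withdraw($50)): balance=$510.00 total_interest=$60.00
After 3 (deposit($500)): balance=$1010.00 total_interest=$60.00
After 4 (deposit($50)): balance=$1060.00 total_interest=$60.00
After 5 (deposit($500)): balance=$1560.00 total_interest=$60.00
After 6 (month_end (apply 2% monthly interest)): balance=$1591.20 total_interest=$91.20
After 7 (month_end (apply 2% monthly interest)): balance=$1623.02 total_interest=$123.02
After 8 (deposit($50)): balance=$1673.02 total_interest=$123.02
After 9 (month_end (apply 2% monthly interest)): balance=$1706.48 total_interest=$156.48
After 10 (month_end (apply 2% monthly interest)): balance=$1740.60 total_interest=$190.60
After 11 (withdraw($200)): balance=$1540.60 total_interest=$190.60
After 12 (deposit($100)): balance=$1640.60 total_interest=$190.60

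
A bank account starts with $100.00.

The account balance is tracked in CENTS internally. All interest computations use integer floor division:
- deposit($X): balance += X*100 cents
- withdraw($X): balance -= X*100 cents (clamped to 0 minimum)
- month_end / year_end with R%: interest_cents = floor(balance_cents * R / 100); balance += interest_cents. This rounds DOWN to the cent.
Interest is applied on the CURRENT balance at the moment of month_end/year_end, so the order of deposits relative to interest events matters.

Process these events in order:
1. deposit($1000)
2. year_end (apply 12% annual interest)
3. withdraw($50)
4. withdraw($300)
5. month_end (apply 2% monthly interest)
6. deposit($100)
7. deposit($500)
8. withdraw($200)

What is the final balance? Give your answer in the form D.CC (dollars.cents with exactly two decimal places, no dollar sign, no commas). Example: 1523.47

Answer: 1299.64

Derivation:
After 1 (deposit($1000)): balance=$1100.00 total_interest=$0.00
After 2 (year_end (apply 12% annual interest)): balance=$1232.00 total_interest=$132.00
After 3 (withdraw($50)): balance=$1182.00 total_interest=$132.00
After 4 (withdraw($300)): balance=$882.00 total_interest=$132.00
After 5 (month_end (apply 2% monthly interest)): balance=$899.64 total_interest=$149.64
After 6 (deposit($100)): balance=$999.64 total_interest=$149.64
After 7 (deposit($500)): balance=$1499.64 total_interest=$149.64
After 8 (withdraw($200)): balance=$1299.64 total_interest=$149.64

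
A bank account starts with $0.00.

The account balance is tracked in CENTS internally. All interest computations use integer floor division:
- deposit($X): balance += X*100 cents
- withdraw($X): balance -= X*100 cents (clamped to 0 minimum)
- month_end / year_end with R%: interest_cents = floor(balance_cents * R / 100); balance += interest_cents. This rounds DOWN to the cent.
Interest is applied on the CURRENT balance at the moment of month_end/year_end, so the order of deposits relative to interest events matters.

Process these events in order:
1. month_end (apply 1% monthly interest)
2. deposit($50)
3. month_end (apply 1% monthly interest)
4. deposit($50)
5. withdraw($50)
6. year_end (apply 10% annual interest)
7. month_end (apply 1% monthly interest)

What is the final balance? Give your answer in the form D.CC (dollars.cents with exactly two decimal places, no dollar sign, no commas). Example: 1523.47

Answer: 56.10

Derivation:
After 1 (month_end (apply 1% monthly interest)): balance=$0.00 total_interest=$0.00
After 2 (deposit($50)): balance=$50.00 total_interest=$0.00
After 3 (month_end (apply 1% monthly interest)): balance=$50.50 total_interest=$0.50
After 4 (deposit($50)): balance=$100.50 total_interest=$0.50
After 5 (withdraw($50)): balance=$50.50 total_interest=$0.50
After 6 (year_end (apply 10% annual interest)): balance=$55.55 total_interest=$5.55
After 7 (month_end (apply 1% monthly interest)): balance=$56.10 total_interest=$6.10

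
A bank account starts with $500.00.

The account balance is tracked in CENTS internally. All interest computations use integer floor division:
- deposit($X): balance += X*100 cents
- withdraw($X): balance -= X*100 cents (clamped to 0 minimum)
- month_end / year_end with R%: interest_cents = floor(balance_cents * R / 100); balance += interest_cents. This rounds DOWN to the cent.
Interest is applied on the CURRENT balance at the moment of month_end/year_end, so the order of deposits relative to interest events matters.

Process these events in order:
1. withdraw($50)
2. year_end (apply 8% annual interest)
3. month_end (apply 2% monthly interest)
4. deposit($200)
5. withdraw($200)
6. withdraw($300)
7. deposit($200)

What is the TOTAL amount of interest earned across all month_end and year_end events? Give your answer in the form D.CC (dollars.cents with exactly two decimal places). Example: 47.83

After 1 (withdraw($50)): balance=$450.00 total_interest=$0.00
After 2 (year_end (apply 8% annual interest)): balance=$486.00 total_interest=$36.00
After 3 (month_end (apply 2% monthly interest)): balance=$495.72 total_interest=$45.72
After 4 (deposit($200)): balance=$695.72 total_interest=$45.72
After 5 (withdraw($200)): balance=$495.72 total_interest=$45.72
After 6 (withdraw($300)): balance=$195.72 total_interest=$45.72
After 7 (deposit($200)): balance=$395.72 total_interest=$45.72

Answer: 45.72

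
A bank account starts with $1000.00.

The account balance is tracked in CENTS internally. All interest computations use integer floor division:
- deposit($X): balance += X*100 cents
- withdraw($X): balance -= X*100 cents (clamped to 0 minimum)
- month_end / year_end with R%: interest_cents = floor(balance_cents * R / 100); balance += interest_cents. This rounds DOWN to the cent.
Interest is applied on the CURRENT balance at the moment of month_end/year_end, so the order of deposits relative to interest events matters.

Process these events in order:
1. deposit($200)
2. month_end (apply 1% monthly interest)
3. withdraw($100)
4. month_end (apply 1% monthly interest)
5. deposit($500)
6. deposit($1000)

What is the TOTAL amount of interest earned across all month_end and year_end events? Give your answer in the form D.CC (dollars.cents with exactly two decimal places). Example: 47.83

After 1 (deposit($200)): balance=$1200.00 total_interest=$0.00
After 2 (month_end (apply 1% monthly interest)): balance=$1212.00 total_interest=$12.00
After 3 (withdraw($100)): balance=$1112.00 total_interest=$12.00
After 4 (month_end (apply 1% monthly interest)): balance=$1123.12 total_interest=$23.12
After 5 (deposit($500)): balance=$1623.12 total_interest=$23.12
After 6 (deposit($1000)): balance=$2623.12 total_interest=$23.12

Answer: 23.12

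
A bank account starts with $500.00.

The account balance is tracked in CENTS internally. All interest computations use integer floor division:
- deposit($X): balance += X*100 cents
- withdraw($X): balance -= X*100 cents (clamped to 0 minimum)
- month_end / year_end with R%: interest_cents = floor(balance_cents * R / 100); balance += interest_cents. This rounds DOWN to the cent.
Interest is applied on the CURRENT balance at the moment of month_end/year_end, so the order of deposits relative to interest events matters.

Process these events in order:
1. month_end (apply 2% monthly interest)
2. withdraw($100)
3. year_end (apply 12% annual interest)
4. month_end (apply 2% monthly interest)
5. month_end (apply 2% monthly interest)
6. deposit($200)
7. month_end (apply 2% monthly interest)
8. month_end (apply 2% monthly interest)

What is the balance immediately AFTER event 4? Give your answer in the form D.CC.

After 1 (month_end (apply 2% monthly interest)): balance=$510.00 total_interest=$10.00
After 2 (withdraw($100)): balance=$410.00 total_interest=$10.00
After 3 (year_end (apply 12% annual interest)): balance=$459.20 total_interest=$59.20
After 4 (month_end (apply 2% monthly interest)): balance=$468.38 total_interest=$68.38

Answer: 468.38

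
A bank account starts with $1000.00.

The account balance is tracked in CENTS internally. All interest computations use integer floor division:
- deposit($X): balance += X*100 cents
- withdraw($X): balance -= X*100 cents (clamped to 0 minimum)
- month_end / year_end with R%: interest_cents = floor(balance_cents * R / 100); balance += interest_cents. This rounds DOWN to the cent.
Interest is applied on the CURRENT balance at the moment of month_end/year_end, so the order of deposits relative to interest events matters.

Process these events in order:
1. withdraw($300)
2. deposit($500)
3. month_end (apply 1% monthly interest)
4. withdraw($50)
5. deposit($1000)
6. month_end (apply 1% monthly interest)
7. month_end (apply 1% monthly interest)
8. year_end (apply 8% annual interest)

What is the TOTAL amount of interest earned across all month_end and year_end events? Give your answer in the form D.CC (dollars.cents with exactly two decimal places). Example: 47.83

Answer: 231.88

Derivation:
After 1 (withdraw($300)): balance=$700.00 total_interest=$0.00
After 2 (deposit($500)): balance=$1200.00 total_interest=$0.00
After 3 (month_end (apply 1% monthly interest)): balance=$1212.00 total_interest=$12.00
After 4 (withdraw($50)): balance=$1162.00 total_interest=$12.00
After 5 (deposit($1000)): balance=$2162.00 total_interest=$12.00
After 6 (month_end (apply 1% monthly interest)): balance=$2183.62 total_interest=$33.62
After 7 (month_end (apply 1% monthly interest)): balance=$2205.45 total_interest=$55.45
After 8 (year_end (apply 8% annual interest)): balance=$2381.88 total_interest=$231.88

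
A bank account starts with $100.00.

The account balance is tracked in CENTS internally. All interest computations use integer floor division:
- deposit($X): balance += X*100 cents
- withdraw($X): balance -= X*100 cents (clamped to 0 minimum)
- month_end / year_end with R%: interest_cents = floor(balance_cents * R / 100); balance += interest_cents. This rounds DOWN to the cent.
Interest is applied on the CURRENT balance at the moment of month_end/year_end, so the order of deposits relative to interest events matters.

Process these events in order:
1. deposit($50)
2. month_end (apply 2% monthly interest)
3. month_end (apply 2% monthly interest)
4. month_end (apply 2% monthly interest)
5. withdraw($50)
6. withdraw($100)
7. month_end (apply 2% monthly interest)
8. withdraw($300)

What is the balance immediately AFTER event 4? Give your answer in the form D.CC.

After 1 (deposit($50)): balance=$150.00 total_interest=$0.00
After 2 (month_end (apply 2% monthly interest)): balance=$153.00 total_interest=$3.00
After 3 (month_end (apply 2% monthly interest)): balance=$156.06 total_interest=$6.06
After 4 (month_end (apply 2% monthly interest)): balance=$159.18 total_interest=$9.18

Answer: 159.18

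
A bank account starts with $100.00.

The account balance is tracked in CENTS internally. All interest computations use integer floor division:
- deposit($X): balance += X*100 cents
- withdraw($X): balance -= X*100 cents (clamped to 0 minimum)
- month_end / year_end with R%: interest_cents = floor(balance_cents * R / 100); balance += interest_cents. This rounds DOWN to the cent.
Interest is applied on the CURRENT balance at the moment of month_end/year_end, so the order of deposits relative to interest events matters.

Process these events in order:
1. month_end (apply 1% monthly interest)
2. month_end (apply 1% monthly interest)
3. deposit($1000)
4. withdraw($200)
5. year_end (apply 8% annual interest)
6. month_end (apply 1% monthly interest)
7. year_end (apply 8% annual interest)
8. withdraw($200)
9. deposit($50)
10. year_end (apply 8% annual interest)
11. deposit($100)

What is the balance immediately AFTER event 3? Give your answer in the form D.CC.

After 1 (month_end (apply 1% monthly interest)): balance=$101.00 total_interest=$1.00
After 2 (month_end (apply 1% monthly interest)): balance=$102.01 total_interest=$2.01
After 3 (deposit($1000)): balance=$1102.01 total_interest=$2.01

Answer: 1102.01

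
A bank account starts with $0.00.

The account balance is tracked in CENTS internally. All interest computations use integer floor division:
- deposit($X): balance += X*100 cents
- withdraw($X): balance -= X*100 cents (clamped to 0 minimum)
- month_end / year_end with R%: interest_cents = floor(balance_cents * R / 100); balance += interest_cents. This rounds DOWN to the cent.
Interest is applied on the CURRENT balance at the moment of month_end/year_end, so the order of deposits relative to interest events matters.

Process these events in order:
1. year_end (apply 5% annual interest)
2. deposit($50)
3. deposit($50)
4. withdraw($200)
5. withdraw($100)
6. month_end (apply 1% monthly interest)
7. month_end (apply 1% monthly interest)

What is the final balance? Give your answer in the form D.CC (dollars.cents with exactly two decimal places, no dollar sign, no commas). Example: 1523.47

After 1 (year_end (apply 5% annual interest)): balance=$0.00 total_interest=$0.00
After 2 (deposit($50)): balance=$50.00 total_interest=$0.00
After 3 (deposit($50)): balance=$100.00 total_interest=$0.00
After 4 (withdraw($200)): balance=$0.00 total_interest=$0.00
After 5 (withdraw($100)): balance=$0.00 total_interest=$0.00
After 6 (month_end (apply 1% monthly interest)): balance=$0.00 total_interest=$0.00
After 7 (month_end (apply 1% monthly interest)): balance=$0.00 total_interest=$0.00

Answer: 0.00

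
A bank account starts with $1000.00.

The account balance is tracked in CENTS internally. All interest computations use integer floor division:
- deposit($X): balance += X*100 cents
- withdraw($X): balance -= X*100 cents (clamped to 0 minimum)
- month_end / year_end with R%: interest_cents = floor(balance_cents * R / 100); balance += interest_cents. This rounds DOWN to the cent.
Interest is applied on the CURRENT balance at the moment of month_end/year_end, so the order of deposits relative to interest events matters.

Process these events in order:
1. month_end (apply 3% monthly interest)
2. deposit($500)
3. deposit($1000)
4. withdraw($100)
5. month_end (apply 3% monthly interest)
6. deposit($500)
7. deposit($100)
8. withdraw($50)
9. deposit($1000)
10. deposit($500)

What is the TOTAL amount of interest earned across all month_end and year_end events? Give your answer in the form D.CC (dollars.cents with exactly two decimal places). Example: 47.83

After 1 (month_end (apply 3% monthly interest)): balance=$1030.00 total_interest=$30.00
After 2 (deposit($500)): balance=$1530.00 total_interest=$30.00
After 3 (deposit($1000)): balance=$2530.00 total_interest=$30.00
After 4 (withdraw($100)): balance=$2430.00 total_interest=$30.00
After 5 (month_end (apply 3% monthly interest)): balance=$2502.90 total_interest=$102.90
After 6 (deposit($500)): balance=$3002.90 total_interest=$102.90
After 7 (deposit($100)): balance=$3102.90 total_interest=$102.90
After 8 (withdraw($50)): balance=$3052.90 total_interest=$102.90
After 9 (deposit($1000)): balance=$4052.90 total_interest=$102.90
After 10 (deposit($500)): balance=$4552.90 total_interest=$102.90

Answer: 102.90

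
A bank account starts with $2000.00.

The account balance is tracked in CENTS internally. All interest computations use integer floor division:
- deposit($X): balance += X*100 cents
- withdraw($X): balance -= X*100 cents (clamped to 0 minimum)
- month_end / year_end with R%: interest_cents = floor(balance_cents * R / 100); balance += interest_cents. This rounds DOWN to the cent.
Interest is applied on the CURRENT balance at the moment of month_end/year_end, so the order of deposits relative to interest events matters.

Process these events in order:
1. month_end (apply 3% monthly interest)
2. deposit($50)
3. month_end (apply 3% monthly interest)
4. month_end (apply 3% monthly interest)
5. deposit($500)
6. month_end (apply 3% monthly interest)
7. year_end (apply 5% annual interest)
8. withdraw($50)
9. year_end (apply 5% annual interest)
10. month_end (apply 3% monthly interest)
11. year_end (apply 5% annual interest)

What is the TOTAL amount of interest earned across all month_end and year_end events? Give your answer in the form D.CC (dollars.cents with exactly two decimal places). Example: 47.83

Answer: 806.40

Derivation:
After 1 (month_end (apply 3% monthly interest)): balance=$2060.00 total_interest=$60.00
After 2 (deposit($50)): balance=$2110.00 total_interest=$60.00
After 3 (month_end (apply 3% monthly interest)): balance=$2173.30 total_interest=$123.30
After 4 (month_end (apply 3% monthly interest)): balance=$2238.49 total_interest=$188.49
After 5 (deposit($500)): balance=$2738.49 total_interest=$188.49
After 6 (month_end (apply 3% monthly interest)): balance=$2820.64 total_interest=$270.64
After 7 (year_end (apply 5% annual interest)): balance=$2961.67 total_interest=$411.67
After 8 (withdraw($50)): balance=$2911.67 total_interest=$411.67
After 9 (year_end (apply 5% annual interest)): balance=$3057.25 total_interest=$557.25
After 10 (month_end (apply 3% monthly interest)): balance=$3148.96 total_interest=$648.96
After 11 (year_end (apply 5% annual interest)): balance=$3306.40 total_interest=$806.40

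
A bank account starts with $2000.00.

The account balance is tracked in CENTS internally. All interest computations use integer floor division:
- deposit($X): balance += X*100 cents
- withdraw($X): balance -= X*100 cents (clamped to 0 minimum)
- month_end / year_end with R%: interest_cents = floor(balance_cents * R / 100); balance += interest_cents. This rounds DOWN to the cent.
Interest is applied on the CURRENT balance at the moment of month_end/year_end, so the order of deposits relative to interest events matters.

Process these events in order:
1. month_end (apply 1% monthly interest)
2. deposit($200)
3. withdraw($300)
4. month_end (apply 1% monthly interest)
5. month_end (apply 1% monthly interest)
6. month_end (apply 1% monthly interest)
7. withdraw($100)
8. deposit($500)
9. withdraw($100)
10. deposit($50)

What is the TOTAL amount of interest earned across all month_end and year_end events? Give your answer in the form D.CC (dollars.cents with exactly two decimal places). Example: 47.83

After 1 (month_end (apply 1% monthly interest)): balance=$2020.00 total_interest=$20.00
After 2 (deposit($200)): balance=$2220.00 total_interest=$20.00
After 3 (withdraw($300)): balance=$1920.00 total_interest=$20.00
After 4 (month_end (apply 1% monthly interest)): balance=$1939.20 total_interest=$39.20
After 5 (month_end (apply 1% monthly interest)): balance=$1958.59 total_interest=$58.59
After 6 (month_end (apply 1% monthly interest)): balance=$1978.17 total_interest=$78.17
After 7 (withdraw($100)): balance=$1878.17 total_interest=$78.17
After 8 (deposit($500)): balance=$2378.17 total_interest=$78.17
After 9 (withdraw($100)): balance=$2278.17 total_interest=$78.17
After 10 (deposit($50)): balance=$2328.17 total_interest=$78.17

Answer: 78.17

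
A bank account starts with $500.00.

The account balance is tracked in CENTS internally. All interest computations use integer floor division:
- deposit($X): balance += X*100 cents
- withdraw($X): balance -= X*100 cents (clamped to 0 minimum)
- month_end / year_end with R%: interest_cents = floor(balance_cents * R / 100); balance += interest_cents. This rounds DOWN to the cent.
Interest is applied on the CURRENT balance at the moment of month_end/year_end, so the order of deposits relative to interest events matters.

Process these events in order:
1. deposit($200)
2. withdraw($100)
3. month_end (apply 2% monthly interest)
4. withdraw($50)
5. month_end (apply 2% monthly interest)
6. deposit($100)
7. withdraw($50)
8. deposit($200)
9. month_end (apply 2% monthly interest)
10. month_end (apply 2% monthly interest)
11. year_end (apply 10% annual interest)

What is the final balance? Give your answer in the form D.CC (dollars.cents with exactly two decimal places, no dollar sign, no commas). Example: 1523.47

Answer: 942.13

Derivation:
After 1 (deposit($200)): balance=$700.00 total_interest=$0.00
After 2 (withdraw($100)): balance=$600.00 total_interest=$0.00
After 3 (month_end (apply 2% monthly interest)): balance=$612.00 total_interest=$12.00
After 4 (withdraw($50)): balance=$562.00 total_interest=$12.00
After 5 (month_end (apply 2% monthly interest)): balance=$573.24 total_interest=$23.24
After 6 (deposit($100)): balance=$673.24 total_interest=$23.24
After 7 (withdraw($50)): balance=$623.24 total_interest=$23.24
After 8 (deposit($200)): balance=$823.24 total_interest=$23.24
After 9 (month_end (apply 2% monthly interest)): balance=$839.70 total_interest=$39.70
After 10 (month_end (apply 2% monthly interest)): balance=$856.49 total_interest=$56.49
After 11 (year_end (apply 10% annual interest)): balance=$942.13 total_interest=$142.13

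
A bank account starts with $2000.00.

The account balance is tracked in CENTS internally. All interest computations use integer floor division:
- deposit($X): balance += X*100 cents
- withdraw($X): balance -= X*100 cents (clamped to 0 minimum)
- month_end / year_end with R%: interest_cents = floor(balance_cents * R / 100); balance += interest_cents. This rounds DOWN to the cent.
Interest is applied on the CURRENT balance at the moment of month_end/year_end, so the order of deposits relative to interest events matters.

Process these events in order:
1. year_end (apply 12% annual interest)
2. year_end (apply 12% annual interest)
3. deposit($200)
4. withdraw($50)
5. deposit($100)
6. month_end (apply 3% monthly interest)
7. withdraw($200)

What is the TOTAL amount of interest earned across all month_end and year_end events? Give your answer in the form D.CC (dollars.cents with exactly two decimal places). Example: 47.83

After 1 (year_end (apply 12% annual interest)): balance=$2240.00 total_interest=$240.00
After 2 (year_end (apply 12% annual interest)): balance=$2508.80 total_interest=$508.80
After 3 (deposit($200)): balance=$2708.80 total_interest=$508.80
After 4 (withdraw($50)): balance=$2658.80 total_interest=$508.80
After 5 (deposit($100)): balance=$2758.80 total_interest=$508.80
After 6 (month_end (apply 3% monthly interest)): balance=$2841.56 total_interest=$591.56
After 7 (withdraw($200)): balance=$2641.56 total_interest=$591.56

Answer: 591.56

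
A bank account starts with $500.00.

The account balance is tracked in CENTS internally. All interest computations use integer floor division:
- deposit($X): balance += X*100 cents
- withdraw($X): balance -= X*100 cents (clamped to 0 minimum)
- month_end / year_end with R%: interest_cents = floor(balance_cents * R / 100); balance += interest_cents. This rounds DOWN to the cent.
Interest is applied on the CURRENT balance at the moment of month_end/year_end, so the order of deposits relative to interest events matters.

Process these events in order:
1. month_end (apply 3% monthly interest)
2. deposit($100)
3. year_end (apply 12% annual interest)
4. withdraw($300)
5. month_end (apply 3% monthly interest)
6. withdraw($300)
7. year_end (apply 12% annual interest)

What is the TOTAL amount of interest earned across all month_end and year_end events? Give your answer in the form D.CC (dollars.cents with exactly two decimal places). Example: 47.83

Answer: 112.51

Derivation:
After 1 (month_end (apply 3% monthly interest)): balance=$515.00 total_interest=$15.00
After 2 (deposit($100)): balance=$615.00 total_interest=$15.00
After 3 (year_end (apply 12% annual interest)): balance=$688.80 total_interest=$88.80
After 4 (withdraw($300)): balance=$388.80 total_interest=$88.80
After 5 (month_end (apply 3% monthly interest)): balance=$400.46 total_interest=$100.46
After 6 (withdraw($300)): balance=$100.46 total_interest=$100.46
After 7 (year_end (apply 12% annual interest)): balance=$112.51 total_interest=$112.51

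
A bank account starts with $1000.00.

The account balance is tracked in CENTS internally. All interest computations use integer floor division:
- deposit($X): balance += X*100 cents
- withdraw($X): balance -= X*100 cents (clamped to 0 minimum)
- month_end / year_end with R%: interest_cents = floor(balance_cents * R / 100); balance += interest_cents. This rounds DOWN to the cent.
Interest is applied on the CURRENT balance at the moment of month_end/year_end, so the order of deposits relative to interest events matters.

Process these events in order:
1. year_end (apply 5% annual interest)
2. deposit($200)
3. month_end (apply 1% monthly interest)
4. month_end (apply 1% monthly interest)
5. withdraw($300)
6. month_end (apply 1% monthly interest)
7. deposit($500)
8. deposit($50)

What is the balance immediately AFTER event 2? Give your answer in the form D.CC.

Answer: 1250.00

Derivation:
After 1 (year_end (apply 5% annual interest)): balance=$1050.00 total_interest=$50.00
After 2 (deposit($200)): balance=$1250.00 total_interest=$50.00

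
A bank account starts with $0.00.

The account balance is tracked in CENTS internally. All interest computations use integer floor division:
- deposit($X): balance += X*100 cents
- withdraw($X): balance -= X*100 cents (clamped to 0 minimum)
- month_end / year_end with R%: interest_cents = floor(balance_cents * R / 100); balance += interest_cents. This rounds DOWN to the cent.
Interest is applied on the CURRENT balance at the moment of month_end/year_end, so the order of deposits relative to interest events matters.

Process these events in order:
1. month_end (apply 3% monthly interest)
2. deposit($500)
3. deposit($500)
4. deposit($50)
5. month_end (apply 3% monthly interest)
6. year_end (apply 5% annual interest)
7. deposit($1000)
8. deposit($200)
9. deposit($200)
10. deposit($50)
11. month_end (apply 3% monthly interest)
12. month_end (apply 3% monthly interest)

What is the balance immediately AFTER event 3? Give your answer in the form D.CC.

After 1 (month_end (apply 3% monthly interest)): balance=$0.00 total_interest=$0.00
After 2 (deposit($500)): balance=$500.00 total_interest=$0.00
After 3 (deposit($500)): balance=$1000.00 total_interest=$0.00

Answer: 1000.00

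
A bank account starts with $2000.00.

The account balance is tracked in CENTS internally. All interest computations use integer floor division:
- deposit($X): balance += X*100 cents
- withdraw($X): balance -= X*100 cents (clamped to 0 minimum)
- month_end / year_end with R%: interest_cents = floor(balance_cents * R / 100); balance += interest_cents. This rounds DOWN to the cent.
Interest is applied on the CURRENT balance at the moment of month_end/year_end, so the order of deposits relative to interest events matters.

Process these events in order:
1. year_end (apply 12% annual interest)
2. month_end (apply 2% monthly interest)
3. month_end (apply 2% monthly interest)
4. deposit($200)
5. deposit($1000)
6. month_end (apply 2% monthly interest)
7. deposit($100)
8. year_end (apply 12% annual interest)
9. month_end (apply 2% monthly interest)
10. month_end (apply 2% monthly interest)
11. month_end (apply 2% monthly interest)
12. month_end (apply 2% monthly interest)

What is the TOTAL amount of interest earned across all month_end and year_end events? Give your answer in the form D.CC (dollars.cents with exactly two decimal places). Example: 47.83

After 1 (year_end (apply 12% annual interest)): balance=$2240.00 total_interest=$240.00
After 2 (month_end (apply 2% monthly interest)): balance=$2284.80 total_interest=$284.80
After 3 (month_end (apply 2% monthly interest)): balance=$2330.49 total_interest=$330.49
After 4 (deposit($200)): balance=$2530.49 total_interest=$330.49
After 5 (deposit($1000)): balance=$3530.49 total_interest=$330.49
After 6 (month_end (apply 2% monthly interest)): balance=$3601.09 total_interest=$401.09
After 7 (deposit($100)): balance=$3701.09 total_interest=$401.09
After 8 (year_end (apply 12% annual interest)): balance=$4145.22 total_interest=$845.22
After 9 (month_end (apply 2% monthly interest)): balance=$4228.12 total_interest=$928.12
After 10 (month_end (apply 2% monthly interest)): balance=$4312.68 total_interest=$1012.68
After 11 (month_end (apply 2% monthly interest)): balance=$4398.93 total_interest=$1098.93
After 12 (month_end (apply 2% monthly interest)): balance=$4486.90 total_interest=$1186.90

Answer: 1186.90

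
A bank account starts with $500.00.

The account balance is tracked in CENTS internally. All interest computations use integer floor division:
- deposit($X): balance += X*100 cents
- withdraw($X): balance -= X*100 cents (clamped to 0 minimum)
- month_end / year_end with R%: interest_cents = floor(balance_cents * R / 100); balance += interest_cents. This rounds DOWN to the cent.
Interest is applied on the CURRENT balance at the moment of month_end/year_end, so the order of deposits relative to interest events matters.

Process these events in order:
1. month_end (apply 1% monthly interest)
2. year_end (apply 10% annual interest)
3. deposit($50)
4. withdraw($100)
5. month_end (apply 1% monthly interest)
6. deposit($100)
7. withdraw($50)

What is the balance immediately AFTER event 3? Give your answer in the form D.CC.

After 1 (month_end (apply 1% monthly interest)): balance=$505.00 total_interest=$5.00
After 2 (year_end (apply 10% annual interest)): balance=$555.50 total_interest=$55.50
After 3 (deposit($50)): balance=$605.50 total_interest=$55.50

Answer: 605.50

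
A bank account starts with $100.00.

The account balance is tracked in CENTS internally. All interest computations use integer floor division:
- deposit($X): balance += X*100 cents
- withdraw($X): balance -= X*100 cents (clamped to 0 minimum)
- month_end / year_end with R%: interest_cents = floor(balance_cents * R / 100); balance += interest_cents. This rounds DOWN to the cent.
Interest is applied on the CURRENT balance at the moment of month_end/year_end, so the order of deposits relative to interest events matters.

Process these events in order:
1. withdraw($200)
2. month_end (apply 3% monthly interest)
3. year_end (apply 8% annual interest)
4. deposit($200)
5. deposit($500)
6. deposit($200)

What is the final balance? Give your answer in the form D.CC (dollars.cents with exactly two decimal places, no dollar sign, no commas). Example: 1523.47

Answer: 900.00

Derivation:
After 1 (withdraw($200)): balance=$0.00 total_interest=$0.00
After 2 (month_end (apply 3% monthly interest)): balance=$0.00 total_interest=$0.00
After 3 (year_end (apply 8% annual interest)): balance=$0.00 total_interest=$0.00
After 4 (deposit($200)): balance=$200.00 total_interest=$0.00
After 5 (deposit($500)): balance=$700.00 total_interest=$0.00
After 6 (deposit($200)): balance=$900.00 total_interest=$0.00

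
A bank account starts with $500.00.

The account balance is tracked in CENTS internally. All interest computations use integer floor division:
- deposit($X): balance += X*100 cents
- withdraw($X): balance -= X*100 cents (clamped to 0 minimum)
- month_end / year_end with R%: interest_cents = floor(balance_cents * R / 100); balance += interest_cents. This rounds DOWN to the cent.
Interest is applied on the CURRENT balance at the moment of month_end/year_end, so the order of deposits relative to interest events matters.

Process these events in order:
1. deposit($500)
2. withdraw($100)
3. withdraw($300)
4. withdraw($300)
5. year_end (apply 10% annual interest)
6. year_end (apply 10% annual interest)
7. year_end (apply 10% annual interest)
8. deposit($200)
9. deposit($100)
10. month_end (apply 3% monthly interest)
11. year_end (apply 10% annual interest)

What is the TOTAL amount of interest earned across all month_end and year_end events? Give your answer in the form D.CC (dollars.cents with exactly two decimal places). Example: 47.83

After 1 (deposit($500)): balance=$1000.00 total_interest=$0.00
After 2 (withdraw($100)): balance=$900.00 total_interest=$0.00
After 3 (withdraw($300)): balance=$600.00 total_interest=$0.00
After 4 (withdraw($300)): balance=$300.00 total_interest=$0.00
After 5 (year_end (apply 10% annual interest)): balance=$330.00 total_interest=$30.00
After 6 (year_end (apply 10% annual interest)): balance=$363.00 total_interest=$63.00
After 7 (year_end (apply 10% annual interest)): balance=$399.30 total_interest=$99.30
After 8 (deposit($200)): balance=$599.30 total_interest=$99.30
After 9 (deposit($100)): balance=$699.30 total_interest=$99.30
After 10 (month_end (apply 3% monthly interest)): balance=$720.27 total_interest=$120.27
After 11 (year_end (apply 10% annual interest)): balance=$792.29 total_interest=$192.29

Answer: 192.29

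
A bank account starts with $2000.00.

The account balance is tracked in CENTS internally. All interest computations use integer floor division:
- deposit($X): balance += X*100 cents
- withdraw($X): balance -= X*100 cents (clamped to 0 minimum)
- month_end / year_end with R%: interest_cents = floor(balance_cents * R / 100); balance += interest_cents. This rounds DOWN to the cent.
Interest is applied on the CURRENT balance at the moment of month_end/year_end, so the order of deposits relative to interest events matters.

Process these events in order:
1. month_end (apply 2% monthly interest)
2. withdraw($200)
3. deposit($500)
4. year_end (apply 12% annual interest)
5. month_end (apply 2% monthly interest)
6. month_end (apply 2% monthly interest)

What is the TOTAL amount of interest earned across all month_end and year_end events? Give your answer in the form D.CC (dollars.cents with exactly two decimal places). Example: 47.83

After 1 (month_end (apply 2% monthly interest)): balance=$2040.00 total_interest=$40.00
After 2 (withdraw($200)): balance=$1840.00 total_interest=$40.00
After 3 (deposit($500)): balance=$2340.00 total_interest=$40.00
After 4 (year_end (apply 12% annual interest)): balance=$2620.80 total_interest=$320.80
After 5 (month_end (apply 2% monthly interest)): balance=$2673.21 total_interest=$373.21
After 6 (month_end (apply 2% monthly interest)): balance=$2726.67 total_interest=$426.67

Answer: 426.67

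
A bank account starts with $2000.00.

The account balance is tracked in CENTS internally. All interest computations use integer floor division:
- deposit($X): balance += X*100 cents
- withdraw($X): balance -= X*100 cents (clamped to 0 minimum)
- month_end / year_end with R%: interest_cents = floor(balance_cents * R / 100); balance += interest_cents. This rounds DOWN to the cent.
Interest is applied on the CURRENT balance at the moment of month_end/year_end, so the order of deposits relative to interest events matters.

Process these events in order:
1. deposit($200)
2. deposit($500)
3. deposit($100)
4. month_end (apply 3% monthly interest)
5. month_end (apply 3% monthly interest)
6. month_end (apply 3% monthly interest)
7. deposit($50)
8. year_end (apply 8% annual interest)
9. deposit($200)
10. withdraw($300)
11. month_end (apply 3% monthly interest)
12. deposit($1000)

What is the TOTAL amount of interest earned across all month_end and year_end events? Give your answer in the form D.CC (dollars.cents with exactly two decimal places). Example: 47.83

After 1 (deposit($200)): balance=$2200.00 total_interest=$0.00
After 2 (deposit($500)): balance=$2700.00 total_interest=$0.00
After 3 (deposit($100)): balance=$2800.00 total_interest=$0.00
After 4 (month_end (apply 3% monthly interest)): balance=$2884.00 total_interest=$84.00
After 5 (month_end (apply 3% monthly interest)): balance=$2970.52 total_interest=$170.52
After 6 (month_end (apply 3% monthly interest)): balance=$3059.63 total_interest=$259.63
After 7 (deposit($50)): balance=$3109.63 total_interest=$259.63
After 8 (year_end (apply 8% annual interest)): balance=$3358.40 total_interest=$508.40
After 9 (deposit($200)): balance=$3558.40 total_interest=$508.40
After 10 (withdraw($300)): balance=$3258.40 total_interest=$508.40
After 11 (month_end (apply 3% monthly interest)): balance=$3356.15 total_interest=$606.15
After 12 (deposit($1000)): balance=$4356.15 total_interest=$606.15

Answer: 606.15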